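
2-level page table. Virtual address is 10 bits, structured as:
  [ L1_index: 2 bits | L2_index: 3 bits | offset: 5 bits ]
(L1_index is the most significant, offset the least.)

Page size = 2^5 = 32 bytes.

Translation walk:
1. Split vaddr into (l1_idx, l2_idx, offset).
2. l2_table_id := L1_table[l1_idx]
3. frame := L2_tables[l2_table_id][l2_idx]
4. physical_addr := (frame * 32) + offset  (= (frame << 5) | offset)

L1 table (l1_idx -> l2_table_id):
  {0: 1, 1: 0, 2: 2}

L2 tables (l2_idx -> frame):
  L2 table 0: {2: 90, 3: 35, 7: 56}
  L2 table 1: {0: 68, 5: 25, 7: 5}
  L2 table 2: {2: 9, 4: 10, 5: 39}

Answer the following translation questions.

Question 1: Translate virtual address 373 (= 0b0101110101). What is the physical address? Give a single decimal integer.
vaddr = 373 = 0b0101110101
Split: l1_idx=1, l2_idx=3, offset=21
L1[1] = 0
L2[0][3] = 35
paddr = 35 * 32 + 21 = 1141

Answer: 1141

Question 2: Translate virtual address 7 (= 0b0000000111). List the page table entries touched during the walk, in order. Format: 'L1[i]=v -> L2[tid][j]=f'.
Answer: L1[0]=1 -> L2[1][0]=68

Derivation:
vaddr = 7 = 0b0000000111
Split: l1_idx=0, l2_idx=0, offset=7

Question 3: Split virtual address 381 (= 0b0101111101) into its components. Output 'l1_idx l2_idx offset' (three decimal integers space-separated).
Answer: 1 3 29

Derivation:
vaddr = 381 = 0b0101111101
  top 2 bits -> l1_idx = 1
  next 3 bits -> l2_idx = 3
  bottom 5 bits -> offset = 29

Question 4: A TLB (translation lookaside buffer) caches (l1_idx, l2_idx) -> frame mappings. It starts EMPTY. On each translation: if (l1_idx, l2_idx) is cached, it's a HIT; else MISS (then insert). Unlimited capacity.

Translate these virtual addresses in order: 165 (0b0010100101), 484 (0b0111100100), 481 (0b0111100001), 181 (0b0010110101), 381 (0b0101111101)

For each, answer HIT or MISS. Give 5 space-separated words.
vaddr=165: (0,5) not in TLB -> MISS, insert
vaddr=484: (1,7) not in TLB -> MISS, insert
vaddr=481: (1,7) in TLB -> HIT
vaddr=181: (0,5) in TLB -> HIT
vaddr=381: (1,3) not in TLB -> MISS, insert

Answer: MISS MISS HIT HIT MISS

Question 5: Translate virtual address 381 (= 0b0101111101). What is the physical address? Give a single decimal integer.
vaddr = 381 = 0b0101111101
Split: l1_idx=1, l2_idx=3, offset=29
L1[1] = 0
L2[0][3] = 35
paddr = 35 * 32 + 29 = 1149

Answer: 1149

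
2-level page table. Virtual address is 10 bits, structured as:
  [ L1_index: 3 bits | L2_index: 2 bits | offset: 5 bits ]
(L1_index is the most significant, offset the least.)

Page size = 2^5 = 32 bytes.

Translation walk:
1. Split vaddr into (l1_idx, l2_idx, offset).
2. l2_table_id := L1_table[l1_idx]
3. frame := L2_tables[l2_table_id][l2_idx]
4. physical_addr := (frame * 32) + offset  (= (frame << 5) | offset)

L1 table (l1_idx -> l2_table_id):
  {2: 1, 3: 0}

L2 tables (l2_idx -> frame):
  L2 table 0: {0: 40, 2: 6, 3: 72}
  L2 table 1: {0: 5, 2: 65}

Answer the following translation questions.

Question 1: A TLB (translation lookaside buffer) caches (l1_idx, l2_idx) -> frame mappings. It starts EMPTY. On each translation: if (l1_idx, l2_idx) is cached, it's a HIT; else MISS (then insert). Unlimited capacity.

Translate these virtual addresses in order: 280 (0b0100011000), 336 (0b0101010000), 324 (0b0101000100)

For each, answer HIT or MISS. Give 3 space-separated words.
vaddr=280: (2,0) not in TLB -> MISS, insert
vaddr=336: (2,2) not in TLB -> MISS, insert
vaddr=324: (2,2) in TLB -> HIT

Answer: MISS MISS HIT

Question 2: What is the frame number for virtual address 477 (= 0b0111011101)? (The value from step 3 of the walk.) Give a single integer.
vaddr = 477: l1_idx=3, l2_idx=2
L1[3] = 0; L2[0][2] = 6

Answer: 6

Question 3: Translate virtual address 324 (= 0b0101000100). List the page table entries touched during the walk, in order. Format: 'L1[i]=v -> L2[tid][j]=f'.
Answer: L1[2]=1 -> L2[1][2]=65

Derivation:
vaddr = 324 = 0b0101000100
Split: l1_idx=2, l2_idx=2, offset=4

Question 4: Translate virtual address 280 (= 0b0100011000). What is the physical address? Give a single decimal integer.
vaddr = 280 = 0b0100011000
Split: l1_idx=2, l2_idx=0, offset=24
L1[2] = 1
L2[1][0] = 5
paddr = 5 * 32 + 24 = 184

Answer: 184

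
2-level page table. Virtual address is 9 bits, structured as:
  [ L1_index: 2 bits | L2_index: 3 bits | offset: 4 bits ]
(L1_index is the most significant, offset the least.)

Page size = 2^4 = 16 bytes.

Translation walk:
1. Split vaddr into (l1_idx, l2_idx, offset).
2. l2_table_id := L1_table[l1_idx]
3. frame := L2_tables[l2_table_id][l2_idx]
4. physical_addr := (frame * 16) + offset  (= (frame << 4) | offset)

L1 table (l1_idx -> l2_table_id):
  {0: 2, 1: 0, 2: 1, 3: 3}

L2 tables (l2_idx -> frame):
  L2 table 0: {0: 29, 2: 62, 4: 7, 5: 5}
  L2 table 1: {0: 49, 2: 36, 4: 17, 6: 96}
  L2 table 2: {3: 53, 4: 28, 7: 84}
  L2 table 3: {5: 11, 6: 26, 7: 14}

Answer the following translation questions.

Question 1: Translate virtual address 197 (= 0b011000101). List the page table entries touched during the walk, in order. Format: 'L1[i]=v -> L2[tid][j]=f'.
Answer: L1[1]=0 -> L2[0][4]=7

Derivation:
vaddr = 197 = 0b011000101
Split: l1_idx=1, l2_idx=4, offset=5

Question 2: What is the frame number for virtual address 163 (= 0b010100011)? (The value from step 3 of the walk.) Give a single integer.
Answer: 62

Derivation:
vaddr = 163: l1_idx=1, l2_idx=2
L1[1] = 0; L2[0][2] = 62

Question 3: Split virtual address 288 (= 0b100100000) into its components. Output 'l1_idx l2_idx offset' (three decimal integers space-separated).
Answer: 2 2 0

Derivation:
vaddr = 288 = 0b100100000
  top 2 bits -> l1_idx = 2
  next 3 bits -> l2_idx = 2
  bottom 4 bits -> offset = 0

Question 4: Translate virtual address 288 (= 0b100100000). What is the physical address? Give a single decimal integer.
vaddr = 288 = 0b100100000
Split: l1_idx=2, l2_idx=2, offset=0
L1[2] = 1
L2[1][2] = 36
paddr = 36 * 16 + 0 = 576

Answer: 576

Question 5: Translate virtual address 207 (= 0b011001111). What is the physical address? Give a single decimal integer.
vaddr = 207 = 0b011001111
Split: l1_idx=1, l2_idx=4, offset=15
L1[1] = 0
L2[0][4] = 7
paddr = 7 * 16 + 15 = 127

Answer: 127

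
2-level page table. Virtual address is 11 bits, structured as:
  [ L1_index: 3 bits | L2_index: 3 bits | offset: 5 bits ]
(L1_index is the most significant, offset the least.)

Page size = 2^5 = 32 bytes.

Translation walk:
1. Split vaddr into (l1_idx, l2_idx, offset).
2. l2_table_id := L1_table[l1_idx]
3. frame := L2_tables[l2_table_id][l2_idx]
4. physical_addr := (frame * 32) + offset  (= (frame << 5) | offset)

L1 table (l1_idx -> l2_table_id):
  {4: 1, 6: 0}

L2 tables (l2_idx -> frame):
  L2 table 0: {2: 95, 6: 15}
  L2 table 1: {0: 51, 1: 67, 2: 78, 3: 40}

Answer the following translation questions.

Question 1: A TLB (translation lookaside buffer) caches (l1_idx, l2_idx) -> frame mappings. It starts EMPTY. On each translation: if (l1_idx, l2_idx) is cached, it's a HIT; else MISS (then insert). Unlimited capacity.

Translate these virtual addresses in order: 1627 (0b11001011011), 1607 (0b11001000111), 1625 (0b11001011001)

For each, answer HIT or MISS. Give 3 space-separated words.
Answer: MISS HIT HIT

Derivation:
vaddr=1627: (6,2) not in TLB -> MISS, insert
vaddr=1607: (6,2) in TLB -> HIT
vaddr=1625: (6,2) in TLB -> HIT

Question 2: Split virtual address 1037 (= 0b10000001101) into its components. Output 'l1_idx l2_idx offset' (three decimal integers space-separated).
vaddr = 1037 = 0b10000001101
  top 3 bits -> l1_idx = 4
  next 3 bits -> l2_idx = 0
  bottom 5 bits -> offset = 13

Answer: 4 0 13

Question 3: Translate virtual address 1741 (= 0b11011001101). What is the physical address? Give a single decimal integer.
vaddr = 1741 = 0b11011001101
Split: l1_idx=6, l2_idx=6, offset=13
L1[6] = 0
L2[0][6] = 15
paddr = 15 * 32 + 13 = 493

Answer: 493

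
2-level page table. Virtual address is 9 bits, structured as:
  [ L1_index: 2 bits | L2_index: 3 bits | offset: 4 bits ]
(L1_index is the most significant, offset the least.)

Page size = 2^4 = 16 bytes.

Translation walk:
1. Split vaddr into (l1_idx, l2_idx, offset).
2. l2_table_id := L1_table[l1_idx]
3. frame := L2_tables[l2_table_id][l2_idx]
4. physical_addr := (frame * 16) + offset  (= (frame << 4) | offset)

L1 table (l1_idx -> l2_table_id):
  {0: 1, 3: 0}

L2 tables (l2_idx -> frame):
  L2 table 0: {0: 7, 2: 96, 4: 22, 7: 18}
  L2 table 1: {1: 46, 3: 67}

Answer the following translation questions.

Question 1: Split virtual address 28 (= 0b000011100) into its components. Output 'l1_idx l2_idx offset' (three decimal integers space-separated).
Answer: 0 1 12

Derivation:
vaddr = 28 = 0b000011100
  top 2 bits -> l1_idx = 0
  next 3 bits -> l2_idx = 1
  bottom 4 bits -> offset = 12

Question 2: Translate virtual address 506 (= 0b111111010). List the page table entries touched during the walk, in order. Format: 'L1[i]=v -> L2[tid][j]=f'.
vaddr = 506 = 0b111111010
Split: l1_idx=3, l2_idx=7, offset=10

Answer: L1[3]=0 -> L2[0][7]=18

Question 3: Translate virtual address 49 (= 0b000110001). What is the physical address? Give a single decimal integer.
Answer: 1073

Derivation:
vaddr = 49 = 0b000110001
Split: l1_idx=0, l2_idx=3, offset=1
L1[0] = 1
L2[1][3] = 67
paddr = 67 * 16 + 1 = 1073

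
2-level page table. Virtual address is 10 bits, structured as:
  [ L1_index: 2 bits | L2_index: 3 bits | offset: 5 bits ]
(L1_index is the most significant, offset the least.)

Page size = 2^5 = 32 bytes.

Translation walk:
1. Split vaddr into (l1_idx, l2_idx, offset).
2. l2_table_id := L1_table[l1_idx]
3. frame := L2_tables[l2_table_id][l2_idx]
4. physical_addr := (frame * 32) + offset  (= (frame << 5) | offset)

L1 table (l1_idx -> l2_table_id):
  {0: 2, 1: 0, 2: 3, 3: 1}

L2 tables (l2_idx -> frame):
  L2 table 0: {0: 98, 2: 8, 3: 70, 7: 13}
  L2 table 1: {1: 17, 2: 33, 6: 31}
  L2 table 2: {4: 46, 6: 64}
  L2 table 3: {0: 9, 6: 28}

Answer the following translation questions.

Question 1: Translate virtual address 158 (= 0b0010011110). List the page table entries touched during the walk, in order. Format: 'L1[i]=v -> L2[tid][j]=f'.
Answer: L1[0]=2 -> L2[2][4]=46

Derivation:
vaddr = 158 = 0b0010011110
Split: l1_idx=0, l2_idx=4, offset=30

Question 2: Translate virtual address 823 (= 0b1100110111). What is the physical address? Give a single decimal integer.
Answer: 567

Derivation:
vaddr = 823 = 0b1100110111
Split: l1_idx=3, l2_idx=1, offset=23
L1[3] = 1
L2[1][1] = 17
paddr = 17 * 32 + 23 = 567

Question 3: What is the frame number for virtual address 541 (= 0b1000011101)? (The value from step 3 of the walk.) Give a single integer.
Answer: 9

Derivation:
vaddr = 541: l1_idx=2, l2_idx=0
L1[2] = 3; L2[3][0] = 9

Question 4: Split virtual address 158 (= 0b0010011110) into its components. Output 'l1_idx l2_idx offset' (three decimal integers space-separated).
Answer: 0 4 30

Derivation:
vaddr = 158 = 0b0010011110
  top 2 bits -> l1_idx = 0
  next 3 bits -> l2_idx = 4
  bottom 5 bits -> offset = 30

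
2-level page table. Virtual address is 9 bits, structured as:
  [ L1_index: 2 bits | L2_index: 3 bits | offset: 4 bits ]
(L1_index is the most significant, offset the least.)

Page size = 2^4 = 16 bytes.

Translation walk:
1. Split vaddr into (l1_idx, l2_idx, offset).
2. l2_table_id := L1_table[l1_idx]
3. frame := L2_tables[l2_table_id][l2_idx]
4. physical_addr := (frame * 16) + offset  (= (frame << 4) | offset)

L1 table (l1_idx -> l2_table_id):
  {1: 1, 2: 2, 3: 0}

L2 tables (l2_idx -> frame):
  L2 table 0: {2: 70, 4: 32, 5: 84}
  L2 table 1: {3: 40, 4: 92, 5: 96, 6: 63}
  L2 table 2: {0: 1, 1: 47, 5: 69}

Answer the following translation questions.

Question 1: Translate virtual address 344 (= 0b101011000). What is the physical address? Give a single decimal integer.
Answer: 1112

Derivation:
vaddr = 344 = 0b101011000
Split: l1_idx=2, l2_idx=5, offset=8
L1[2] = 2
L2[2][5] = 69
paddr = 69 * 16 + 8 = 1112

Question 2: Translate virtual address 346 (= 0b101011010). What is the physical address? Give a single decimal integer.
vaddr = 346 = 0b101011010
Split: l1_idx=2, l2_idx=5, offset=10
L1[2] = 2
L2[2][5] = 69
paddr = 69 * 16 + 10 = 1114

Answer: 1114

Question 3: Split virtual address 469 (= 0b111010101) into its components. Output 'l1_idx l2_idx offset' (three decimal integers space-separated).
vaddr = 469 = 0b111010101
  top 2 bits -> l1_idx = 3
  next 3 bits -> l2_idx = 5
  bottom 4 bits -> offset = 5

Answer: 3 5 5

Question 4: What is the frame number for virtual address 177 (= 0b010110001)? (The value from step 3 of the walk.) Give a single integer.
vaddr = 177: l1_idx=1, l2_idx=3
L1[1] = 1; L2[1][3] = 40

Answer: 40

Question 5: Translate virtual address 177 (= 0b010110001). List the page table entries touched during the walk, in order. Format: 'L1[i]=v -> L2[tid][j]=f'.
Answer: L1[1]=1 -> L2[1][3]=40

Derivation:
vaddr = 177 = 0b010110001
Split: l1_idx=1, l2_idx=3, offset=1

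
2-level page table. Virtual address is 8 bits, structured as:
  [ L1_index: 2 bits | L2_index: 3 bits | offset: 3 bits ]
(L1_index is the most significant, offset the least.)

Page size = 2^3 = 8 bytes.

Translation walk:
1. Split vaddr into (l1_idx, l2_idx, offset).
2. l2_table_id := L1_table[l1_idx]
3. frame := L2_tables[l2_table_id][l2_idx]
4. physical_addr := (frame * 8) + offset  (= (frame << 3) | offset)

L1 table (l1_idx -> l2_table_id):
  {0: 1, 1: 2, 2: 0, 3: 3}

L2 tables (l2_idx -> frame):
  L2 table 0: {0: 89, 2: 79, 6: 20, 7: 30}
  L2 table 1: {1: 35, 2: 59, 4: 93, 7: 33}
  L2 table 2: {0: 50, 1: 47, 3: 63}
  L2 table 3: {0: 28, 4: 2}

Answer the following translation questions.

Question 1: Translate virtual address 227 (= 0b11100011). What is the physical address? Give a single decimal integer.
Answer: 19

Derivation:
vaddr = 227 = 0b11100011
Split: l1_idx=3, l2_idx=4, offset=3
L1[3] = 3
L2[3][4] = 2
paddr = 2 * 8 + 3 = 19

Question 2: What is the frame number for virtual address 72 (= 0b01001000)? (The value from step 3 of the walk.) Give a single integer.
vaddr = 72: l1_idx=1, l2_idx=1
L1[1] = 2; L2[2][1] = 47

Answer: 47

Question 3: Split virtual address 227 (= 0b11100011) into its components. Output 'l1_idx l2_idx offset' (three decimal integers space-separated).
Answer: 3 4 3

Derivation:
vaddr = 227 = 0b11100011
  top 2 bits -> l1_idx = 3
  next 3 bits -> l2_idx = 4
  bottom 3 bits -> offset = 3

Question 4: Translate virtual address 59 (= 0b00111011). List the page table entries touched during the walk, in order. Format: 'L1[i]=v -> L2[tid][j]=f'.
Answer: L1[0]=1 -> L2[1][7]=33

Derivation:
vaddr = 59 = 0b00111011
Split: l1_idx=0, l2_idx=7, offset=3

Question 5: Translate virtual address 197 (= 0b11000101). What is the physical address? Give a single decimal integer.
vaddr = 197 = 0b11000101
Split: l1_idx=3, l2_idx=0, offset=5
L1[3] = 3
L2[3][0] = 28
paddr = 28 * 8 + 5 = 229

Answer: 229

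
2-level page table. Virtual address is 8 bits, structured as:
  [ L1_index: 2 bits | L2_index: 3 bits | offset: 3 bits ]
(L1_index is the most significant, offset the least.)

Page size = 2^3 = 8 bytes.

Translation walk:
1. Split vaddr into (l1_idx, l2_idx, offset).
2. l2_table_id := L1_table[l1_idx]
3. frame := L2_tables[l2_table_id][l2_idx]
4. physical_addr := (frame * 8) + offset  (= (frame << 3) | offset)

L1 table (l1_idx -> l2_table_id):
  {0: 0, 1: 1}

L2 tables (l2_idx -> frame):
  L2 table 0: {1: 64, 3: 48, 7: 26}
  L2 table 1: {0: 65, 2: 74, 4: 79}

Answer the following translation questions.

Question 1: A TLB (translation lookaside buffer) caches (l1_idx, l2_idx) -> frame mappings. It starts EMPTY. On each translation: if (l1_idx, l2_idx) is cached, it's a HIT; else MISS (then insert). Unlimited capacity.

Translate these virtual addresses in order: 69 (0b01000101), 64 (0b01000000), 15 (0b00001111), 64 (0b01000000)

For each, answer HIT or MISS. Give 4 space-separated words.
vaddr=69: (1,0) not in TLB -> MISS, insert
vaddr=64: (1,0) in TLB -> HIT
vaddr=15: (0,1) not in TLB -> MISS, insert
vaddr=64: (1,0) in TLB -> HIT

Answer: MISS HIT MISS HIT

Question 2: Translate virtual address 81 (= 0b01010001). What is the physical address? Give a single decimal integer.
vaddr = 81 = 0b01010001
Split: l1_idx=1, l2_idx=2, offset=1
L1[1] = 1
L2[1][2] = 74
paddr = 74 * 8 + 1 = 593

Answer: 593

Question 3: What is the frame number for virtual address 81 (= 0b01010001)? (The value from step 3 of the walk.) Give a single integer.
Answer: 74

Derivation:
vaddr = 81: l1_idx=1, l2_idx=2
L1[1] = 1; L2[1][2] = 74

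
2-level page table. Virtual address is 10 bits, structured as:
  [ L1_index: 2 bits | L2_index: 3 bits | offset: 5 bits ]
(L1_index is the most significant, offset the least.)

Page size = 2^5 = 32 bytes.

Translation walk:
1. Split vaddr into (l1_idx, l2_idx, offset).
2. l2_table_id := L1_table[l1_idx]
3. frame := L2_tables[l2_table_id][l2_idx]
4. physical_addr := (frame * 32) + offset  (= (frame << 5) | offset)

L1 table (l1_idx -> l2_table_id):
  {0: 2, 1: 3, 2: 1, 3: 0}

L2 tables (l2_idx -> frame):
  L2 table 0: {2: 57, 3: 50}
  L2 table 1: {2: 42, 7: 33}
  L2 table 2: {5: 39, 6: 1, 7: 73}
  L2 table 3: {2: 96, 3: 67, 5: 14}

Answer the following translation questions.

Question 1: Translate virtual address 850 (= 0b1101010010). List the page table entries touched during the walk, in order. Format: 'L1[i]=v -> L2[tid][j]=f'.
vaddr = 850 = 0b1101010010
Split: l1_idx=3, l2_idx=2, offset=18

Answer: L1[3]=0 -> L2[0][2]=57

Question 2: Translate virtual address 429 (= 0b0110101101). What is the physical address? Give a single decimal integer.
vaddr = 429 = 0b0110101101
Split: l1_idx=1, l2_idx=5, offset=13
L1[1] = 3
L2[3][5] = 14
paddr = 14 * 32 + 13 = 461

Answer: 461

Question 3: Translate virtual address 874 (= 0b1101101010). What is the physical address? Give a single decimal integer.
Answer: 1610

Derivation:
vaddr = 874 = 0b1101101010
Split: l1_idx=3, l2_idx=3, offset=10
L1[3] = 0
L2[0][3] = 50
paddr = 50 * 32 + 10 = 1610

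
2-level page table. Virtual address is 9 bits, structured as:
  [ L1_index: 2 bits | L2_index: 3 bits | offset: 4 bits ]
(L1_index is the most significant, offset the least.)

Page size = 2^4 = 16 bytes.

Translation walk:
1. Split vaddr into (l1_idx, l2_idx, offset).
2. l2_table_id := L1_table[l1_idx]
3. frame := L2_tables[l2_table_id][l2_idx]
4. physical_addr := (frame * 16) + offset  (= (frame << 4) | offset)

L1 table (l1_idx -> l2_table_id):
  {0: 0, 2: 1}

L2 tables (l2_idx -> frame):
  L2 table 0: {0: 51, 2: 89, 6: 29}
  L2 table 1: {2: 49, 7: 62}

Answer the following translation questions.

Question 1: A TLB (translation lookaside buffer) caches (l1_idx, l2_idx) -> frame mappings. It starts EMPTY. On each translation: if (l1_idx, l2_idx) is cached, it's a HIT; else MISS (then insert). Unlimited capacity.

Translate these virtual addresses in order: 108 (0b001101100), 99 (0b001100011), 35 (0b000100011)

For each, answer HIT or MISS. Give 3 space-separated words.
vaddr=108: (0,6) not in TLB -> MISS, insert
vaddr=99: (0,6) in TLB -> HIT
vaddr=35: (0,2) not in TLB -> MISS, insert

Answer: MISS HIT MISS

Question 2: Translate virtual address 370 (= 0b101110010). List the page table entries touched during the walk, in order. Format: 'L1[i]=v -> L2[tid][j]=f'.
Answer: L1[2]=1 -> L2[1][7]=62

Derivation:
vaddr = 370 = 0b101110010
Split: l1_idx=2, l2_idx=7, offset=2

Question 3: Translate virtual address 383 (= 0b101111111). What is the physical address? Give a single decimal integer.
Answer: 1007

Derivation:
vaddr = 383 = 0b101111111
Split: l1_idx=2, l2_idx=7, offset=15
L1[2] = 1
L2[1][7] = 62
paddr = 62 * 16 + 15 = 1007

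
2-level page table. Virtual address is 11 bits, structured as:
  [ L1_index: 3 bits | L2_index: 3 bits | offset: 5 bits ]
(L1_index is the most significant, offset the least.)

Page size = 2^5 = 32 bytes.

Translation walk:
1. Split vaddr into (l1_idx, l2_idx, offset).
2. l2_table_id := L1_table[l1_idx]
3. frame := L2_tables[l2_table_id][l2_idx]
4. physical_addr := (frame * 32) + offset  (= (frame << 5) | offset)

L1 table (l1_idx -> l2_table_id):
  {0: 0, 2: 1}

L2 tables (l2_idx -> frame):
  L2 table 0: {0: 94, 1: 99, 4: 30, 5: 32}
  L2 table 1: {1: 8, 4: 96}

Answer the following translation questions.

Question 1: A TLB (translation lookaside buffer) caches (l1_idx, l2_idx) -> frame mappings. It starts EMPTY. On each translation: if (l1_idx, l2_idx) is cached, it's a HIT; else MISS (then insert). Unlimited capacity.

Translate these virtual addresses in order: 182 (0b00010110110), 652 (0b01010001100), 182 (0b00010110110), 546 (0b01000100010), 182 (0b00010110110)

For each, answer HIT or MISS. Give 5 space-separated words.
Answer: MISS MISS HIT MISS HIT

Derivation:
vaddr=182: (0,5) not in TLB -> MISS, insert
vaddr=652: (2,4) not in TLB -> MISS, insert
vaddr=182: (0,5) in TLB -> HIT
vaddr=546: (2,1) not in TLB -> MISS, insert
vaddr=182: (0,5) in TLB -> HIT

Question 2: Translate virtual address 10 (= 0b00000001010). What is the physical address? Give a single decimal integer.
vaddr = 10 = 0b00000001010
Split: l1_idx=0, l2_idx=0, offset=10
L1[0] = 0
L2[0][0] = 94
paddr = 94 * 32 + 10 = 3018

Answer: 3018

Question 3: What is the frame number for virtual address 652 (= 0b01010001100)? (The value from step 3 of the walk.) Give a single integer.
vaddr = 652: l1_idx=2, l2_idx=4
L1[2] = 1; L2[1][4] = 96

Answer: 96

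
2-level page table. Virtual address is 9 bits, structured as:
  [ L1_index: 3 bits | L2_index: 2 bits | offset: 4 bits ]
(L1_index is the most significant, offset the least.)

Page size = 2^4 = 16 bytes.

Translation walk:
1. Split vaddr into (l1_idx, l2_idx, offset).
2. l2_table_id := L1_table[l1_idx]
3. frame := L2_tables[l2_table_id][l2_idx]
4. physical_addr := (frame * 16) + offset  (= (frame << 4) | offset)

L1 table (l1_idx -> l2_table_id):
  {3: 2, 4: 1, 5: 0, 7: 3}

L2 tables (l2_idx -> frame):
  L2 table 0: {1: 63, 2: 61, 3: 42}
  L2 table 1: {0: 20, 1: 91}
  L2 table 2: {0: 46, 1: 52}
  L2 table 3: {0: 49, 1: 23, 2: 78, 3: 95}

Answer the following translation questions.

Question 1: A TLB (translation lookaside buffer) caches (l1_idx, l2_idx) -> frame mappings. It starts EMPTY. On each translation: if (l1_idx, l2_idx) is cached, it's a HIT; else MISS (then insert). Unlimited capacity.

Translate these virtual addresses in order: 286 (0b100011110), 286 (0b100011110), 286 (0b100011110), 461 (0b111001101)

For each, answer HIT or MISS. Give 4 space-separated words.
Answer: MISS HIT HIT MISS

Derivation:
vaddr=286: (4,1) not in TLB -> MISS, insert
vaddr=286: (4,1) in TLB -> HIT
vaddr=286: (4,1) in TLB -> HIT
vaddr=461: (7,0) not in TLB -> MISS, insert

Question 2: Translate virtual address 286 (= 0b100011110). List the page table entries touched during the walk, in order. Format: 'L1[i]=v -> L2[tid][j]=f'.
vaddr = 286 = 0b100011110
Split: l1_idx=4, l2_idx=1, offset=14

Answer: L1[4]=1 -> L2[1][1]=91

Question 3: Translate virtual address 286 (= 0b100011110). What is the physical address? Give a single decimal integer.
vaddr = 286 = 0b100011110
Split: l1_idx=4, l2_idx=1, offset=14
L1[4] = 1
L2[1][1] = 91
paddr = 91 * 16 + 14 = 1470

Answer: 1470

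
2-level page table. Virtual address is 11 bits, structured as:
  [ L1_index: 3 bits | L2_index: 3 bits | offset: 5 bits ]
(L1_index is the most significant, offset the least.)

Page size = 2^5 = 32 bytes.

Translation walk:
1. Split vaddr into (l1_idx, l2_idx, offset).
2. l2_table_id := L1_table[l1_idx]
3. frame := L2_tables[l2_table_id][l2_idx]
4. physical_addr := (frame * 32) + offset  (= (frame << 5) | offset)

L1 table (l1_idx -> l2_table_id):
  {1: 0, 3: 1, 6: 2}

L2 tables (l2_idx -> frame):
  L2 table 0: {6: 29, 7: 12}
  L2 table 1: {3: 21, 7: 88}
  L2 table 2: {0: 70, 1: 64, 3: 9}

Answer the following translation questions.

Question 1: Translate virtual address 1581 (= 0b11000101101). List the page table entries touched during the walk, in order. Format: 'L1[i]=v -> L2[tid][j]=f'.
Answer: L1[6]=2 -> L2[2][1]=64

Derivation:
vaddr = 1581 = 0b11000101101
Split: l1_idx=6, l2_idx=1, offset=13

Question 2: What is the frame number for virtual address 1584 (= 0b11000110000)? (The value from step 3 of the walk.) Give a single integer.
Answer: 64

Derivation:
vaddr = 1584: l1_idx=6, l2_idx=1
L1[6] = 2; L2[2][1] = 64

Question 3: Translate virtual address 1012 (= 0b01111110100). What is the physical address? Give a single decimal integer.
Answer: 2836

Derivation:
vaddr = 1012 = 0b01111110100
Split: l1_idx=3, l2_idx=7, offset=20
L1[3] = 1
L2[1][7] = 88
paddr = 88 * 32 + 20 = 2836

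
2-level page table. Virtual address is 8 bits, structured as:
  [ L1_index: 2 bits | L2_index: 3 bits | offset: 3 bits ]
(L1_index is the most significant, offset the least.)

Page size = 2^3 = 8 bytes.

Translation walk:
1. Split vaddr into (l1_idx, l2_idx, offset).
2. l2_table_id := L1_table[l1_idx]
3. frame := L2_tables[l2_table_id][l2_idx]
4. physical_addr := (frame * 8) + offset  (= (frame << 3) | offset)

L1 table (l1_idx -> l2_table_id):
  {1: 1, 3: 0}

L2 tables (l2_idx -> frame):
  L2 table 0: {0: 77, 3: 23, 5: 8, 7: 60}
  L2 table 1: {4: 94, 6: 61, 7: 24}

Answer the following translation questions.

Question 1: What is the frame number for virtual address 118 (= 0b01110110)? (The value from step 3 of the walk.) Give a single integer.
vaddr = 118: l1_idx=1, l2_idx=6
L1[1] = 1; L2[1][6] = 61

Answer: 61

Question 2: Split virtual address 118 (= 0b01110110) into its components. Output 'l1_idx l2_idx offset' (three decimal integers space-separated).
vaddr = 118 = 0b01110110
  top 2 bits -> l1_idx = 1
  next 3 bits -> l2_idx = 6
  bottom 3 bits -> offset = 6

Answer: 1 6 6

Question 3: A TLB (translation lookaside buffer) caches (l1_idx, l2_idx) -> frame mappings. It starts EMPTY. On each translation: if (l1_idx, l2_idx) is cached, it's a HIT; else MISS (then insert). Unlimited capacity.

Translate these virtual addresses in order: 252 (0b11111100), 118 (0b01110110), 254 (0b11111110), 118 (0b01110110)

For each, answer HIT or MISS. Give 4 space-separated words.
Answer: MISS MISS HIT HIT

Derivation:
vaddr=252: (3,7) not in TLB -> MISS, insert
vaddr=118: (1,6) not in TLB -> MISS, insert
vaddr=254: (3,7) in TLB -> HIT
vaddr=118: (1,6) in TLB -> HIT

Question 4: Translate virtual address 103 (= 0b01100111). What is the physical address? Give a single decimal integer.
vaddr = 103 = 0b01100111
Split: l1_idx=1, l2_idx=4, offset=7
L1[1] = 1
L2[1][4] = 94
paddr = 94 * 8 + 7 = 759

Answer: 759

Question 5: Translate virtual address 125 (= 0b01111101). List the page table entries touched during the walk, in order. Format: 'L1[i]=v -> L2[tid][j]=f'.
vaddr = 125 = 0b01111101
Split: l1_idx=1, l2_idx=7, offset=5

Answer: L1[1]=1 -> L2[1][7]=24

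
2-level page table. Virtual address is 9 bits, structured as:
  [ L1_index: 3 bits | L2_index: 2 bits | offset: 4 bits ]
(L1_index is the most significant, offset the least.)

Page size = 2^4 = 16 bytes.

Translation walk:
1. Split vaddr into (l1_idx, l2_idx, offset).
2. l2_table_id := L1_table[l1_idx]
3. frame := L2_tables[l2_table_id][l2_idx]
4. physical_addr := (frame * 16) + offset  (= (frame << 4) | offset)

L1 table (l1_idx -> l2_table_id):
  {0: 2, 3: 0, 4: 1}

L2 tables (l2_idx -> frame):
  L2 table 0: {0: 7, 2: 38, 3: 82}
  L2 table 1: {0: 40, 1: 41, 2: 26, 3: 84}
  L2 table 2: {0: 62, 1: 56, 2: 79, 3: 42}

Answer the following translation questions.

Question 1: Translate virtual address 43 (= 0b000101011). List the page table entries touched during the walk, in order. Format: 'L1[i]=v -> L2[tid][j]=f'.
vaddr = 43 = 0b000101011
Split: l1_idx=0, l2_idx=2, offset=11

Answer: L1[0]=2 -> L2[2][2]=79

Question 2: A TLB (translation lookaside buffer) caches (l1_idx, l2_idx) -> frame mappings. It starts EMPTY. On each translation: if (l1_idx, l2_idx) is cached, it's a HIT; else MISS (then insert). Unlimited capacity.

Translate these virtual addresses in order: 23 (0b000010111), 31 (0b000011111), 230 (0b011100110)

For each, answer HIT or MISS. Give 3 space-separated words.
Answer: MISS HIT MISS

Derivation:
vaddr=23: (0,1) not in TLB -> MISS, insert
vaddr=31: (0,1) in TLB -> HIT
vaddr=230: (3,2) not in TLB -> MISS, insert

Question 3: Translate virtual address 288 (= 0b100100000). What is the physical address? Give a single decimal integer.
vaddr = 288 = 0b100100000
Split: l1_idx=4, l2_idx=2, offset=0
L1[4] = 1
L2[1][2] = 26
paddr = 26 * 16 + 0 = 416

Answer: 416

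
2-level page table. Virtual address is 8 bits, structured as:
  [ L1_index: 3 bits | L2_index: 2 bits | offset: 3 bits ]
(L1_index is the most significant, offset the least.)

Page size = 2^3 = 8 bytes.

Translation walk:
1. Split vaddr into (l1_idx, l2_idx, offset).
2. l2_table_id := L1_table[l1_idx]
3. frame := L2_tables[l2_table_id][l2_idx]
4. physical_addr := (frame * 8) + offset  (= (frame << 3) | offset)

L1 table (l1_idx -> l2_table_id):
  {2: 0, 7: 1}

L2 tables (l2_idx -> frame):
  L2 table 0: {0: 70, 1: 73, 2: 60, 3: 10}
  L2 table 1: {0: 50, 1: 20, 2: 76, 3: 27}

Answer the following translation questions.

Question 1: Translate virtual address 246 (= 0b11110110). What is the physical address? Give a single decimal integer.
Answer: 614

Derivation:
vaddr = 246 = 0b11110110
Split: l1_idx=7, l2_idx=2, offset=6
L1[7] = 1
L2[1][2] = 76
paddr = 76 * 8 + 6 = 614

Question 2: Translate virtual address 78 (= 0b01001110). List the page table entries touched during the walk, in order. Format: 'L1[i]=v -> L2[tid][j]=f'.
Answer: L1[2]=0 -> L2[0][1]=73

Derivation:
vaddr = 78 = 0b01001110
Split: l1_idx=2, l2_idx=1, offset=6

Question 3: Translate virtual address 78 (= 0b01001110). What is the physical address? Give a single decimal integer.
Answer: 590

Derivation:
vaddr = 78 = 0b01001110
Split: l1_idx=2, l2_idx=1, offset=6
L1[2] = 0
L2[0][1] = 73
paddr = 73 * 8 + 6 = 590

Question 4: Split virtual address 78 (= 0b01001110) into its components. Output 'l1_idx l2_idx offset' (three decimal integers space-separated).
Answer: 2 1 6

Derivation:
vaddr = 78 = 0b01001110
  top 3 bits -> l1_idx = 2
  next 2 bits -> l2_idx = 1
  bottom 3 bits -> offset = 6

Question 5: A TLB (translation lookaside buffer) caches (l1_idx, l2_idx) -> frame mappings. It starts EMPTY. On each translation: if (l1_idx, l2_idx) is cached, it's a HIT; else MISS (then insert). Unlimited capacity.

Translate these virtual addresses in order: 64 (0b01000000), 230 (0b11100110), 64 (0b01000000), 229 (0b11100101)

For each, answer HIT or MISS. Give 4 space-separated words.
vaddr=64: (2,0) not in TLB -> MISS, insert
vaddr=230: (7,0) not in TLB -> MISS, insert
vaddr=64: (2,0) in TLB -> HIT
vaddr=229: (7,0) in TLB -> HIT

Answer: MISS MISS HIT HIT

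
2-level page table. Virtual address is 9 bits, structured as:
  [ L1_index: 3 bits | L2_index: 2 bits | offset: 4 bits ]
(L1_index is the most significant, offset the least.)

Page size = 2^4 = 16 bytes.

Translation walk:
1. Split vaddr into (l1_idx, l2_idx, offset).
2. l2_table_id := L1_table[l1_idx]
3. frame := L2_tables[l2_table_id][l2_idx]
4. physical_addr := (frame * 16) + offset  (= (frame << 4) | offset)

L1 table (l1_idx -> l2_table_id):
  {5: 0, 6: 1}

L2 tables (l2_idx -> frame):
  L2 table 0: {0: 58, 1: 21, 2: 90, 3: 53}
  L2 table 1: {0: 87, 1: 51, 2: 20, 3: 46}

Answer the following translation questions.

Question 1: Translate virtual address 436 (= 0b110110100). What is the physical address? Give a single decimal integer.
Answer: 740

Derivation:
vaddr = 436 = 0b110110100
Split: l1_idx=6, l2_idx=3, offset=4
L1[6] = 1
L2[1][3] = 46
paddr = 46 * 16 + 4 = 740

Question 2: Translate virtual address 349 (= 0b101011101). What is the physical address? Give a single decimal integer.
Answer: 349

Derivation:
vaddr = 349 = 0b101011101
Split: l1_idx=5, l2_idx=1, offset=13
L1[5] = 0
L2[0][1] = 21
paddr = 21 * 16 + 13 = 349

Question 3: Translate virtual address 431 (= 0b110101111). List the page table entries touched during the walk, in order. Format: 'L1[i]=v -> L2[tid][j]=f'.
vaddr = 431 = 0b110101111
Split: l1_idx=6, l2_idx=2, offset=15

Answer: L1[6]=1 -> L2[1][2]=20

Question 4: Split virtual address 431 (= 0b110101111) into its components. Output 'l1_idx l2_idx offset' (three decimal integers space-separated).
vaddr = 431 = 0b110101111
  top 3 bits -> l1_idx = 6
  next 2 bits -> l2_idx = 2
  bottom 4 bits -> offset = 15

Answer: 6 2 15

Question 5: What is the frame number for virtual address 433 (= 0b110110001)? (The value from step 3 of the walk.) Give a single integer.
vaddr = 433: l1_idx=6, l2_idx=3
L1[6] = 1; L2[1][3] = 46

Answer: 46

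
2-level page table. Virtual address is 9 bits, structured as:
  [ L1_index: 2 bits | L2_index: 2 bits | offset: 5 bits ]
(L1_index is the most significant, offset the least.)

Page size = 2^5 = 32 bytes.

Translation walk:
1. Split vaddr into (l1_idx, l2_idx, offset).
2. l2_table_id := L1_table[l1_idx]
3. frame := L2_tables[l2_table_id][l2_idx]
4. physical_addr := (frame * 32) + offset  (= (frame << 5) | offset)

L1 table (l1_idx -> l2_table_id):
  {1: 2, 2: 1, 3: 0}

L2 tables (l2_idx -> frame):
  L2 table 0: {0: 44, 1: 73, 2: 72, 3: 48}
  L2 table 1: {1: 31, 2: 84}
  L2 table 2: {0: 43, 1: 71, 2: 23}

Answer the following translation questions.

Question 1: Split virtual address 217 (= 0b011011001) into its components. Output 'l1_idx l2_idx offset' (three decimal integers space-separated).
vaddr = 217 = 0b011011001
  top 2 bits -> l1_idx = 1
  next 2 bits -> l2_idx = 2
  bottom 5 bits -> offset = 25

Answer: 1 2 25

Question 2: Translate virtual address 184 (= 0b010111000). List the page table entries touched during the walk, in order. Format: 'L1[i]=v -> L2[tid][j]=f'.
vaddr = 184 = 0b010111000
Split: l1_idx=1, l2_idx=1, offset=24

Answer: L1[1]=2 -> L2[2][1]=71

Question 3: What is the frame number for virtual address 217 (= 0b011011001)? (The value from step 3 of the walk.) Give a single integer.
vaddr = 217: l1_idx=1, l2_idx=2
L1[1] = 2; L2[2][2] = 23

Answer: 23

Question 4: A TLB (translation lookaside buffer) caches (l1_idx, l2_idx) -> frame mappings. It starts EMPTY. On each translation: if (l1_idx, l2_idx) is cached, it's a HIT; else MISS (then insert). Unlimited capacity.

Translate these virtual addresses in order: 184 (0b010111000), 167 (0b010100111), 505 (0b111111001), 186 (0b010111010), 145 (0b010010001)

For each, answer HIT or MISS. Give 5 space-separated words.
vaddr=184: (1,1) not in TLB -> MISS, insert
vaddr=167: (1,1) in TLB -> HIT
vaddr=505: (3,3) not in TLB -> MISS, insert
vaddr=186: (1,1) in TLB -> HIT
vaddr=145: (1,0) not in TLB -> MISS, insert

Answer: MISS HIT MISS HIT MISS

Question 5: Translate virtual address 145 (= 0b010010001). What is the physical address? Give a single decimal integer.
vaddr = 145 = 0b010010001
Split: l1_idx=1, l2_idx=0, offset=17
L1[1] = 2
L2[2][0] = 43
paddr = 43 * 32 + 17 = 1393

Answer: 1393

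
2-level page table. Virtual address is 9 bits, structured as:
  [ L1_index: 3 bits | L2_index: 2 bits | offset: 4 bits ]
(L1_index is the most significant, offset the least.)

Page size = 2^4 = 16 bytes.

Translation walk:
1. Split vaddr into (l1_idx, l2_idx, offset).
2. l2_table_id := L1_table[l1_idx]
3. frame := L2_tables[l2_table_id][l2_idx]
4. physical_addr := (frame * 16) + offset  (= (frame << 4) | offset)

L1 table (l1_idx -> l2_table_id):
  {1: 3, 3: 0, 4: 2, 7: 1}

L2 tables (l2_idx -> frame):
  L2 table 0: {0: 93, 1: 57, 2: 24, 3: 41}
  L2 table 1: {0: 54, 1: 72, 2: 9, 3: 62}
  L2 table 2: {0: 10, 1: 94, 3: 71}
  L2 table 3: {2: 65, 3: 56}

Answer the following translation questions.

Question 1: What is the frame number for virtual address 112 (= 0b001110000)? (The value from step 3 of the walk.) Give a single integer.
Answer: 56

Derivation:
vaddr = 112: l1_idx=1, l2_idx=3
L1[1] = 3; L2[3][3] = 56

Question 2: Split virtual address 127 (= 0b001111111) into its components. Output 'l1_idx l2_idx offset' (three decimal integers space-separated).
vaddr = 127 = 0b001111111
  top 3 bits -> l1_idx = 1
  next 2 bits -> l2_idx = 3
  bottom 4 bits -> offset = 15

Answer: 1 3 15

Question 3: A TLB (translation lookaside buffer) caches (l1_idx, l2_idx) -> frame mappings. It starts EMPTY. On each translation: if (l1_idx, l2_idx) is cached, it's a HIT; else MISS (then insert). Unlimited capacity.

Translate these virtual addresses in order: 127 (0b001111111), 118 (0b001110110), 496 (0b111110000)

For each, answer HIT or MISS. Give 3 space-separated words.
vaddr=127: (1,3) not in TLB -> MISS, insert
vaddr=118: (1,3) in TLB -> HIT
vaddr=496: (7,3) not in TLB -> MISS, insert

Answer: MISS HIT MISS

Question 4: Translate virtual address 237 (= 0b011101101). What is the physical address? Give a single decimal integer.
Answer: 397

Derivation:
vaddr = 237 = 0b011101101
Split: l1_idx=3, l2_idx=2, offset=13
L1[3] = 0
L2[0][2] = 24
paddr = 24 * 16 + 13 = 397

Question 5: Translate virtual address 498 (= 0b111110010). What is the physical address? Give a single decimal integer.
Answer: 994

Derivation:
vaddr = 498 = 0b111110010
Split: l1_idx=7, l2_idx=3, offset=2
L1[7] = 1
L2[1][3] = 62
paddr = 62 * 16 + 2 = 994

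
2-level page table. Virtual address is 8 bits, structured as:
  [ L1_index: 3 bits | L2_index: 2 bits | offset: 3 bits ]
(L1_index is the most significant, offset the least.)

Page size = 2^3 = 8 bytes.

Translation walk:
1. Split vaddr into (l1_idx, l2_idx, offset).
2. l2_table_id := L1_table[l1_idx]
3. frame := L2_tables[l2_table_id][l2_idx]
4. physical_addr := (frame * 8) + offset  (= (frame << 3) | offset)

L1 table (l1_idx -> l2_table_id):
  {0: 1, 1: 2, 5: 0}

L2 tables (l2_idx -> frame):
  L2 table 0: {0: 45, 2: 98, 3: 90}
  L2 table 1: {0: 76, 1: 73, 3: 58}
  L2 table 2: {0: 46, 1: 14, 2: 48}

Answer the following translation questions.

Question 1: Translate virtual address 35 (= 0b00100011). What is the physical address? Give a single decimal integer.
vaddr = 35 = 0b00100011
Split: l1_idx=1, l2_idx=0, offset=3
L1[1] = 2
L2[2][0] = 46
paddr = 46 * 8 + 3 = 371

Answer: 371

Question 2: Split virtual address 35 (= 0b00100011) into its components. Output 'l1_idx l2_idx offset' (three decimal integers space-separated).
vaddr = 35 = 0b00100011
  top 3 bits -> l1_idx = 1
  next 2 bits -> l2_idx = 0
  bottom 3 bits -> offset = 3

Answer: 1 0 3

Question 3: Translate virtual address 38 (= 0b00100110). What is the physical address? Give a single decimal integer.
Answer: 374

Derivation:
vaddr = 38 = 0b00100110
Split: l1_idx=1, l2_idx=0, offset=6
L1[1] = 2
L2[2][0] = 46
paddr = 46 * 8 + 6 = 374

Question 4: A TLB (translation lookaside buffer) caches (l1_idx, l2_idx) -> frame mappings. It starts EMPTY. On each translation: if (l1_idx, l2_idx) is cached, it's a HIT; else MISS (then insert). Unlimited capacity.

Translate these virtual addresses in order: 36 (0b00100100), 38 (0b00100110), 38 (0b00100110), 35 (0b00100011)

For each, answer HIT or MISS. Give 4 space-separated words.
vaddr=36: (1,0) not in TLB -> MISS, insert
vaddr=38: (1,0) in TLB -> HIT
vaddr=38: (1,0) in TLB -> HIT
vaddr=35: (1,0) in TLB -> HIT

Answer: MISS HIT HIT HIT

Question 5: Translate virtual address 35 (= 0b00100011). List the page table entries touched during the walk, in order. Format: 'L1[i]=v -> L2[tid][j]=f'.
vaddr = 35 = 0b00100011
Split: l1_idx=1, l2_idx=0, offset=3

Answer: L1[1]=2 -> L2[2][0]=46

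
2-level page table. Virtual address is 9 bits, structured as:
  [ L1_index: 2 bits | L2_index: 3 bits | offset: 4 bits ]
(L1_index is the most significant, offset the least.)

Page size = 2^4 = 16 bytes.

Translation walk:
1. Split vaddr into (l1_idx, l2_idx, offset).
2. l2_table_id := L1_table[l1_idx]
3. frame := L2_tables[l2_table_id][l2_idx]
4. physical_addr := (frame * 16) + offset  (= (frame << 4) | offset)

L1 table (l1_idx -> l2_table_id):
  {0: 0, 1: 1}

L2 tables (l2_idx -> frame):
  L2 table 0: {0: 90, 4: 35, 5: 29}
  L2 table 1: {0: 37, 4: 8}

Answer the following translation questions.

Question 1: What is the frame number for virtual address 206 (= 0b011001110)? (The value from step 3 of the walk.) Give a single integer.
Answer: 8

Derivation:
vaddr = 206: l1_idx=1, l2_idx=4
L1[1] = 1; L2[1][4] = 8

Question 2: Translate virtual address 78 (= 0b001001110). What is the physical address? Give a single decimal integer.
vaddr = 78 = 0b001001110
Split: l1_idx=0, l2_idx=4, offset=14
L1[0] = 0
L2[0][4] = 35
paddr = 35 * 16 + 14 = 574

Answer: 574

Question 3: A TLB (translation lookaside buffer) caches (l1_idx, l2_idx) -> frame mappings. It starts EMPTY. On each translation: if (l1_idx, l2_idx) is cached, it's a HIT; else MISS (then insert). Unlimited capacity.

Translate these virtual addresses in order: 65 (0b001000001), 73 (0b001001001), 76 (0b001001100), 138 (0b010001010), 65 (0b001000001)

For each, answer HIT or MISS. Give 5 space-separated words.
vaddr=65: (0,4) not in TLB -> MISS, insert
vaddr=73: (0,4) in TLB -> HIT
vaddr=76: (0,4) in TLB -> HIT
vaddr=138: (1,0) not in TLB -> MISS, insert
vaddr=65: (0,4) in TLB -> HIT

Answer: MISS HIT HIT MISS HIT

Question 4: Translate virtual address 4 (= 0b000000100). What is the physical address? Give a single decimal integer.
Answer: 1444

Derivation:
vaddr = 4 = 0b000000100
Split: l1_idx=0, l2_idx=0, offset=4
L1[0] = 0
L2[0][0] = 90
paddr = 90 * 16 + 4 = 1444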